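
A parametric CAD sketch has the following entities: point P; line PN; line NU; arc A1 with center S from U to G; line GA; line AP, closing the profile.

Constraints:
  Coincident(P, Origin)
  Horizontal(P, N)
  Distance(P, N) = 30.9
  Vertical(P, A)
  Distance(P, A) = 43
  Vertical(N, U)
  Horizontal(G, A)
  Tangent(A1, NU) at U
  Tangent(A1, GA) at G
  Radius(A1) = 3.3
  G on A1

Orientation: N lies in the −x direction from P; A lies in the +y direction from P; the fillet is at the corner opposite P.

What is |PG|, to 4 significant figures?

51.10

The virtual corner opposite P is at (-30.90, 43.00). Tangency of A1 to NU means the radius SU is perpendicular to NU and A1 meets GA tangentially, so SG is at right angles to GA, with radius 3.3, so the center S sits 3.3 in from both sides at S = (-27.60, 39.70). That places the tangent points at U = (-30.90, 39.70) on NU and G = (-27.60, 43.00) on GA. Then |PG| = |G − P| = 51.10.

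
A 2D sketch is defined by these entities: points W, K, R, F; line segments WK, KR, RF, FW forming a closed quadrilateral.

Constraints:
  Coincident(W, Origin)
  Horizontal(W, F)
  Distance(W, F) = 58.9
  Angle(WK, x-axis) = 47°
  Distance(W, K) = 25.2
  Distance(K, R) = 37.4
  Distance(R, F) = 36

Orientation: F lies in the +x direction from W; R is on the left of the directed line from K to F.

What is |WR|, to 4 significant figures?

61.63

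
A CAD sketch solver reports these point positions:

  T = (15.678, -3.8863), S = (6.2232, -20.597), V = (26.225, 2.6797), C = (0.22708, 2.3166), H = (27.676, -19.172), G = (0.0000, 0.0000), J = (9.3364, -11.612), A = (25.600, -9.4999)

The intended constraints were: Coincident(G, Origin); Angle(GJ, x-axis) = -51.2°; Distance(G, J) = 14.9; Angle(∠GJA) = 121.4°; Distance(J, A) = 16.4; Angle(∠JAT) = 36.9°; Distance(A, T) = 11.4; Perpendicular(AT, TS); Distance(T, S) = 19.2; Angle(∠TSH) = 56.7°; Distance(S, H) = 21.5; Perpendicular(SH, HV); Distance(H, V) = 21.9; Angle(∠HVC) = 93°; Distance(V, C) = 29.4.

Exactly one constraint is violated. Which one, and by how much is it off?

Distance(V, C) = 29.4 — off by 3.40.

G = (0.00, 0.00) ✓; GJ at -51.20° ✓; |GJ| = 14.90 ✓; ∠GJA = 121.4° ✓; |JA| = 16.40 ✓; ∠JAT = 36.90° ✓; |AT| = 11.40 ✓; ∠(AT, TS) = 90.00° ✓; |TS| = 19.20 ✓; ∠TSH = 56.70° ✓; |SH| = 21.50 ✓; ∠(SH, HV) = 90.00° ✓; |HV| = 21.90 ✓; ∠HVC = 93.00° ✓; |VC| = 26.00 ✗.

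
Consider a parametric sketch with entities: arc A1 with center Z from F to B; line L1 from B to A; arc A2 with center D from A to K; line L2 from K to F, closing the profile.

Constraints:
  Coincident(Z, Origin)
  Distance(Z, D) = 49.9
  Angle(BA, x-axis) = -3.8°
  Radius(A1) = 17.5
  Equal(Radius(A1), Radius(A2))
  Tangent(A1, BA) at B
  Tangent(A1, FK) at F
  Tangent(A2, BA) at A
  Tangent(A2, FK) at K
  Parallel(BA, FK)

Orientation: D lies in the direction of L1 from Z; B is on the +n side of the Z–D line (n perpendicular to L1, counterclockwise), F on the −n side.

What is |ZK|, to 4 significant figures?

52.88

The slot axis is L1's direction at -3.8°, so u = (cos -3.8°, sin -3.8°) = (0.9978, -0.06627) and n = (−sin -3.8°, cos -3.8°) = (0.06627, 0.9978). Z is at the origin and D lies 49.9 along u from Z, so D = 49.9·u = (49.79, -3.307). Tangency of A1 to both parallel lines with radius 17.5 puts B and F at Z ± 17.5·n: B = (1.160, 17.46), F = (-1.160, -17.46). Equal radii place A and K the same way about D: A = D + 17.5·n = (50.95, 14.15), K = D − 17.5·n = (48.63, -20.77). Then |ZK| = |K − Z| = 52.88.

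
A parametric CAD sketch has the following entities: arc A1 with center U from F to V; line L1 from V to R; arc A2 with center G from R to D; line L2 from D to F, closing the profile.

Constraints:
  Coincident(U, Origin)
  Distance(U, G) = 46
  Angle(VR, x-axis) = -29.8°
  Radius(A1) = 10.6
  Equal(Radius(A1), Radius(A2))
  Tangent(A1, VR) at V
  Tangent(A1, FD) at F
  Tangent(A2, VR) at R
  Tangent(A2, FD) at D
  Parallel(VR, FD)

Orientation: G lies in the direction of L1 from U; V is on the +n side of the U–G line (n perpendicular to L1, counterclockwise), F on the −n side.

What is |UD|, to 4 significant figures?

47.21

The slot axis is L1's direction at -29.8°, so u = (cos -29.8°, sin -29.8°) = (0.8678, -0.4970) and n = (−sin -29.8°, cos -29.8°) = (0.4970, 0.8678). U is at the origin and G lies 46.0 along u from U, so G = 46.0·u = (39.92, -22.86). Tangency of A1 to both parallel lines with radius 10.6 puts V and F at U ± 10.6·n: V = (5.268, 9.198), F = (-5.268, -9.198). Equal radii place R and D the same way about G: R = G + 10.6·n = (45.19, -13.66), D = G − 10.6·n = (34.65, -32.06). Then |UD| = |D − U| = 47.21.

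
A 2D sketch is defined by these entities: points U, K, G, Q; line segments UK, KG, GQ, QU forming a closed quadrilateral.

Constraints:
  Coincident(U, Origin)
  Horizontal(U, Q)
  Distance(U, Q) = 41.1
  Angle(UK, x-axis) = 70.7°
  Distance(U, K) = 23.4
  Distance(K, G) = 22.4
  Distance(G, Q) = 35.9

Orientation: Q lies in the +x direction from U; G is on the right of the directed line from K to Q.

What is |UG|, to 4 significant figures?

5.203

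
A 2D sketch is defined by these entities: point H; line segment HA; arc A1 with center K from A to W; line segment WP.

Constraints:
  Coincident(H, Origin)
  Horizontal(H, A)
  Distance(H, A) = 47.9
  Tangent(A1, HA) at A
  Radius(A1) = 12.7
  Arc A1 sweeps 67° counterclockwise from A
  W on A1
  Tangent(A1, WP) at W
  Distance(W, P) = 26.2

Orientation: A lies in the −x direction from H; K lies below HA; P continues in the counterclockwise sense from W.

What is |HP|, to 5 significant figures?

76.750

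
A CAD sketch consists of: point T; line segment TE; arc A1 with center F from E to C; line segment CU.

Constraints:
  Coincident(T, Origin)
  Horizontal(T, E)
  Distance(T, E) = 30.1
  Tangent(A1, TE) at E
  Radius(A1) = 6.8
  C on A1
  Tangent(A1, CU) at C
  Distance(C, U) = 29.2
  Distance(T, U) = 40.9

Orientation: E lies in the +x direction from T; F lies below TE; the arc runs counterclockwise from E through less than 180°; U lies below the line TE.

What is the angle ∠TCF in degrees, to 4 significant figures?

170.3°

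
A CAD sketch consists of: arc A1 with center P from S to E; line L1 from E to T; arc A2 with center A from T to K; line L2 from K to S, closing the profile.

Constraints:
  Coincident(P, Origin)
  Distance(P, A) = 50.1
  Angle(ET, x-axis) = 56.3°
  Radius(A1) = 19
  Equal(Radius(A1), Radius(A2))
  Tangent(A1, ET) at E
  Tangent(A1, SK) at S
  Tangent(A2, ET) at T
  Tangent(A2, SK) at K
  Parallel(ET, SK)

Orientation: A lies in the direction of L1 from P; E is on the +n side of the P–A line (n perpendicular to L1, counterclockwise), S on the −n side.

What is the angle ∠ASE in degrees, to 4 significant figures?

69.23°

The slot axis is L1's direction at 56.3°, so u = (cos 56.3°, sin 56.3°) = (0.5548, 0.8320) and n = (−sin 56.3°, cos 56.3°) = (-0.8320, 0.5548). P is at the origin and A lies 50.1 along u from P, so A = 50.1·u = (27.80, 41.68). Tangency of A1 to both parallel lines with radius 19.0 puts E and S at P ± 19.0·n: E = (-15.81, 10.54), S = (15.81, -10.54). Then cos ∠ASE = SA·SE / (|SA||SE|), giving 69.23°.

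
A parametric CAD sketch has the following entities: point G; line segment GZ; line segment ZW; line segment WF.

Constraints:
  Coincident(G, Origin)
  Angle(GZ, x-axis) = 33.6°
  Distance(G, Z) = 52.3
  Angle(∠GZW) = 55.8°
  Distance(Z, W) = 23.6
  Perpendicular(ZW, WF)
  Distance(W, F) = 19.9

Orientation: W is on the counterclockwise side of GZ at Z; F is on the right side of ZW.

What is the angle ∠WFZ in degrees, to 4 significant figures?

49.86°

G is at the origin; GZ runs at 33.6° with length 52.3, so Z = 52.3·(cos 33.6°, sin 33.6°) = (43.56, 28.94). ∠GZW = 55.8°, so ZW runs at 33.6° + (180° − 55.8°) = 157.8° from the x-axis; with |ZW| = 23.6, W = Z + 23.6·(cos 157.8°, sin 157.8°) = (21.71, 37.86). ZW is perpendicular to WF; with |WF| = 19.9 on the right of ZW, F = W + 19.9·(0.3778, 0.9259) = (29.23, 56.28). Then cos ∠WFZ = FW·FZ / (|FW||FZ|), giving 49.86°.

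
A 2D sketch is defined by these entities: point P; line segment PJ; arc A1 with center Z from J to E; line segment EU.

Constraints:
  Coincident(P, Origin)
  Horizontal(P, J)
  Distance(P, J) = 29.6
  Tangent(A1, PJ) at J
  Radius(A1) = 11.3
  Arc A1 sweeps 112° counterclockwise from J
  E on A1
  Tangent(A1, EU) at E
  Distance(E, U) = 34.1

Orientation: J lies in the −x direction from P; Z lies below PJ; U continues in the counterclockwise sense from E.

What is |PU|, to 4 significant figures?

54.48

P is at the origin; PJ is horizontal with |PJ| = 29.6 and J on the −x side, so J = (-29.60, 0.000). Tangency of A1 to PJ means the radius ZJ is perpendicular to PJ, so Z = J + (0, -11.3) = (-29.60, -11.30). On A1, J sits at bearing 90° from Z; a 112° counterclockwise sweep puts E at bearing 202°, so E = Z + 11.3·(cos 202°, sin 202°) = (-40.08, -15.53). Since A1 is tangent to EU there, ZE ⟂ EU, so EU runs along (−sin 202°, cos 202°); with |EU| = 34.1, U = (-27.30, -47.15). Then |PU| = |U − P| = 54.48.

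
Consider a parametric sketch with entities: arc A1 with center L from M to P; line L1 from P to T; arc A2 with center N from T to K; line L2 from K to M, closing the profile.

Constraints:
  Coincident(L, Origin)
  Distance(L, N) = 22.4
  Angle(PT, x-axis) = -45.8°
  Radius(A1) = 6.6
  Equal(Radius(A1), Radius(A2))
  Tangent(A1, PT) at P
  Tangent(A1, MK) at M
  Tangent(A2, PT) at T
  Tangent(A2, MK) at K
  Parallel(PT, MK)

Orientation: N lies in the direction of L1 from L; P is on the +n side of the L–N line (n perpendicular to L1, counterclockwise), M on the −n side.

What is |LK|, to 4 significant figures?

23.35

Tangency of A1 to both parallel lines with radius 6.6 puts P and M at L ± 6.6·n: P = (4.732, 4.601), M = (-4.732, -4.601). Equal radii place T and K the same way about N: T = N + 6.6·n = (20.35, -11.46), K = N − 6.6·n = (10.88, -20.66). Then |LK| = |K − L| = 23.35.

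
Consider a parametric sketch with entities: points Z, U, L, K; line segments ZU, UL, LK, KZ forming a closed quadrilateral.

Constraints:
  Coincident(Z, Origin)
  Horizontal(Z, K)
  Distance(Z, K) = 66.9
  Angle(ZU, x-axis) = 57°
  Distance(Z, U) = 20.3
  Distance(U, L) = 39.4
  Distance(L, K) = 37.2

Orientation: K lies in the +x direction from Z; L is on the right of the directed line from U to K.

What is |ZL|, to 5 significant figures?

36.626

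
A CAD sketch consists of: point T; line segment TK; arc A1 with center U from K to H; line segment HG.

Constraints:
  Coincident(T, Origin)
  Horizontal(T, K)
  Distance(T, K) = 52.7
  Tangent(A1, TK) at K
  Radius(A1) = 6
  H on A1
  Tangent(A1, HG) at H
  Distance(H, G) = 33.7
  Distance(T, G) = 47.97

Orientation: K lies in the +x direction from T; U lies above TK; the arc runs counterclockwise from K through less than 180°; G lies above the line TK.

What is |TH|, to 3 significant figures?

57.9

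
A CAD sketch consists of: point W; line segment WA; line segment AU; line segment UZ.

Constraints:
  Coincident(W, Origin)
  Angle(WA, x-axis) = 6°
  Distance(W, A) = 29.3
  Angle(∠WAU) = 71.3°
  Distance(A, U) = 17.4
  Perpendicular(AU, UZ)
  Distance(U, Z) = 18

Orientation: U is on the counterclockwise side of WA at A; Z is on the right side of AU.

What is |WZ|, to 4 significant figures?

46.45

W is at the origin; WA runs at 6.0° with length 29.3, so A = 29.3·(cos 6.0°, sin 6.0°) = (29.14, 3.063). ∠WAU = 71.3°, so AU runs at 6.0° + (180° − 71.3°) = 114.7° from the x-axis; with |AU| = 17.4, U = A + 17.4·(cos 114.7°, sin 114.7°) = (21.87, 18.87). AU is perpendicular to UZ; with |UZ| = 18.0 on the right of AU, Z = U + 18.0·(0.9085, 0.4179) = (38.22, 26.39). Then |WZ| = |Z − W| = 46.45.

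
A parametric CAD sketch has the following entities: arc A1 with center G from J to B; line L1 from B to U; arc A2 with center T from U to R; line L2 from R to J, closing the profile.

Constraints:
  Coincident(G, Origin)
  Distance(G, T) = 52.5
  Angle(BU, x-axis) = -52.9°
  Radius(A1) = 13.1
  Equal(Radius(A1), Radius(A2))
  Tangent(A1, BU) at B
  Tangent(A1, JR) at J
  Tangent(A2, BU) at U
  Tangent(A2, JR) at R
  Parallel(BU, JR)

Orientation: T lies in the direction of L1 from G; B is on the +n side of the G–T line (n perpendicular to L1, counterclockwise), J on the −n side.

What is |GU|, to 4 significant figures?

54.11

The slot axis is L1's direction at -52.9°, so u = (cos -52.9°, sin -52.9°) = (0.6032, -0.7976) and n = (−sin -52.9°, cos -52.9°) = (0.7976, 0.6032). G is at the origin and T lies 52.5 along u from G, so T = 52.5·u = (31.67, -41.87). Tangency of A1 to both parallel lines with radius 13.1 puts B and J at G ± 13.1·n: B = (10.45, 7.902), J = (-10.45, -7.902). Equal radii place U and R the same way about T: U = T + 13.1·n = (42.12, -33.97), R = T − 13.1·n = (21.22, -49.78). Then |GU| = |U − G| = 54.11.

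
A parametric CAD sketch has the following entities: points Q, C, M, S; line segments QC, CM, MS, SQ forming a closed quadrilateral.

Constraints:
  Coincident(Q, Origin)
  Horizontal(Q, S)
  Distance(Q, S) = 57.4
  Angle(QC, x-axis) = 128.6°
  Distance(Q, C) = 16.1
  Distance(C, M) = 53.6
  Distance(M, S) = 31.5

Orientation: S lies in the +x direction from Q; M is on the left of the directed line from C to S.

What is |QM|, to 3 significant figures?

49.6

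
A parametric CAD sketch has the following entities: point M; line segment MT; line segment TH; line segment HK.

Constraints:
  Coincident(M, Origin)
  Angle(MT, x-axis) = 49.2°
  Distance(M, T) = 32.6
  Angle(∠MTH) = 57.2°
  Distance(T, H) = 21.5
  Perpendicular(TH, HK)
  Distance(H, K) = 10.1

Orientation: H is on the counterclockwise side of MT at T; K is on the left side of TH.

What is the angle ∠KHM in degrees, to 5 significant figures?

7.9777°

M is at the origin; MT runs at 49.2° with length 32.6, so T = 32.6·(cos 49.2°, sin 49.2°) = (21.302, 24.678). ∠MTH = 57.2°, so TH runs at 49.2° + (180° − 57.2°) = 172.00° from the x-axis; with |TH| = 21.5, H = T + 21.5·(cos 172.00°, sin 172.00°) = (0.010748, 27.670). The perpendicularity gives HK at right angles to TH; with |HK| = 10.1 on the left of TH, K = H + 10.1·(-0.13917, -0.99027) = (-1.3949, 17.669). Then cos ∠KHM = HK·HM / (|HK||HM|), giving 7.9777°.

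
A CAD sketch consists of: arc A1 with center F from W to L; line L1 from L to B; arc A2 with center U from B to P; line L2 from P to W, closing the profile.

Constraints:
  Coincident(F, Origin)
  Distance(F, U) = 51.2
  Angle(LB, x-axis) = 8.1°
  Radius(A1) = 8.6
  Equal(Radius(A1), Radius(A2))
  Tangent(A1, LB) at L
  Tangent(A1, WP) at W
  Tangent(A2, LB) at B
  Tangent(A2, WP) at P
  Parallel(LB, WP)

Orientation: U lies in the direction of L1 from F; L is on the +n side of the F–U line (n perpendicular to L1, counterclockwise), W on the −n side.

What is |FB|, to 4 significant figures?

51.92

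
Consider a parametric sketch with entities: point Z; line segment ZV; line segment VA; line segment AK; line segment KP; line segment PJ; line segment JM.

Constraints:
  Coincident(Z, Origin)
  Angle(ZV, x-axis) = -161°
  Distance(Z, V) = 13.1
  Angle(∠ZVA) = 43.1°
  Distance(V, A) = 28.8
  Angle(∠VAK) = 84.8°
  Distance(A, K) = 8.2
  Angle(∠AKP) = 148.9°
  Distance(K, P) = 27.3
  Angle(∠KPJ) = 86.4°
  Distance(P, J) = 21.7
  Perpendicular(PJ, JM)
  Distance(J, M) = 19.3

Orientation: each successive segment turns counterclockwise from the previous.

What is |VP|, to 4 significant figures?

32.43

Z is at the origin; ZV runs at -161.0° with length 13.1, so V = (-12.39, -4.265). ∠ZVA = 43.1° gives VA at -24.10° from the x-axis; with |VA| = 28.8, A = (13.90, -16.02). ∠VAK = 84.8° gives AK at 71.10° from the x-axis; with |AK| = 8.2, K = (16.56, -8.267). ∠AKP = 148.9° gives KP at 102.2° from the x-axis; with |KP| = 27.3, P = (10.79, 18.42). Then |VP| = |P − V| = 32.43.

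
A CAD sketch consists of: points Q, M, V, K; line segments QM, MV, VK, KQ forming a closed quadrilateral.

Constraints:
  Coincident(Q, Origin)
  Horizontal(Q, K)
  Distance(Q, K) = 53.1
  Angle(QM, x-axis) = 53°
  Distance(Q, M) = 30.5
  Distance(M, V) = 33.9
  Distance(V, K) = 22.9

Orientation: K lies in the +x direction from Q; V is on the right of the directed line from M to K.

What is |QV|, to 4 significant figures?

32.06

Checks: |MV| = 33.90 ✓; |VK| = 22.90 ✓.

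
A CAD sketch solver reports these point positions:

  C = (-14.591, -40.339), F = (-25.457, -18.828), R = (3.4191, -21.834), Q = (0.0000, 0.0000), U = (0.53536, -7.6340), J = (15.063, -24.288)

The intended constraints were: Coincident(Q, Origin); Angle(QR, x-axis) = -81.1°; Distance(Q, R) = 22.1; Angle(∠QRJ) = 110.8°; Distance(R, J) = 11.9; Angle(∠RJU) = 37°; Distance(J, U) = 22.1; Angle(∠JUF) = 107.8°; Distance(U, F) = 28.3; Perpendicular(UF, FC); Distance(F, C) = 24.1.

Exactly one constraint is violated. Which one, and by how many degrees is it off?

Perpendicular(UF, FC) — off by 3.50°.

Q = (0.00, 0.00) ✓; QR at -81.10° ✓; |QR| = 22.10 ✓; ∠QRJ = 110.8° ✓; |RJ| = 11.90 ✓; ∠RJU = 37.00° ✓; |JU| = 22.10 ✓; ∠JUF = 107.8° ✓; |UF| = 28.30 ✓; ∠(UF, FC) = 93.50° ✗; |FC| = 24.10 ✓.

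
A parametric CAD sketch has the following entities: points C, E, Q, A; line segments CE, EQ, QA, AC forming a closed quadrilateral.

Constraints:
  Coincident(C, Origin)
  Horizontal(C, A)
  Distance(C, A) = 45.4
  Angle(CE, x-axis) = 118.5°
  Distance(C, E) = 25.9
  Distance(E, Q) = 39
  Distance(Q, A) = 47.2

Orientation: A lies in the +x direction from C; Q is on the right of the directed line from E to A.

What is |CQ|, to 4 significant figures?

14.11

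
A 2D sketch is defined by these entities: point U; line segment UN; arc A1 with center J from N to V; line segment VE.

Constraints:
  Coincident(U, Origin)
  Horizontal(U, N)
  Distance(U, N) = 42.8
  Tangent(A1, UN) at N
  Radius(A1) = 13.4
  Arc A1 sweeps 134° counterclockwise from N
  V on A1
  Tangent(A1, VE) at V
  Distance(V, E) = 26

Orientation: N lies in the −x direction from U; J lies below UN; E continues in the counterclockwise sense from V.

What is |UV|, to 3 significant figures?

57.1

Since A1 is tangent to UN there, JN ⟂ UN, so J = N + (0, -13.4) = (-42.8, -13.4). On A1, N sits at bearing 90° from J; a 134° counterclockwise sweep puts V at bearing 224°, so V = J + 13.4·(cos 224°, sin 224°) = (-52.4, -22.7). Then |UV| = |V − U| = 57.1.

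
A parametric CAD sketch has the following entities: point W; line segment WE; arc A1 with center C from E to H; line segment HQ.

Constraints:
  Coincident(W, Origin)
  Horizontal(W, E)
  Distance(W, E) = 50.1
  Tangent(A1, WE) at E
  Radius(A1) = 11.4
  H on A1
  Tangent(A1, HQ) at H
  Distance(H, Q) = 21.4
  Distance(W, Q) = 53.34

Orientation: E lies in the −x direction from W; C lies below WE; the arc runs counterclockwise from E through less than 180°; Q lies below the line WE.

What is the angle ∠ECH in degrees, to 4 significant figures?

139.7°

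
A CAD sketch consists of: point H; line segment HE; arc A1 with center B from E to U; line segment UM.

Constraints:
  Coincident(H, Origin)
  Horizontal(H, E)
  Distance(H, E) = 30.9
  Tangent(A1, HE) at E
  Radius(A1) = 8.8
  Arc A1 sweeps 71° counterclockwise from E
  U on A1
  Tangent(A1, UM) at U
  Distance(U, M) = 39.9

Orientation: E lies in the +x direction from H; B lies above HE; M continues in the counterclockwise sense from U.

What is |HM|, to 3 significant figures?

68.1

H is at the origin; H and E share the same y with |HE| = 30.9 and E on the +x side, so E = (30.9, 0.00). Since A1 is tangent to HE there, BE ⟂ HE, so B = E + (0, 8.8) = (30.9, 8.80). On A1, E sits at bearing -90° from B; a 71° counterclockwise sweep puts U at bearing -19°, so U = B + 8.8·(cos -19°, sin -19°) = (39.2, 5.94). Since A1 is tangent to UM there, BU ⟂ UM, so UM runs along (−sin -19°, cos -19°); with |UM| = 39.9, M = (52.2, 43.7). Then |HM| = |M − H| = 68.1.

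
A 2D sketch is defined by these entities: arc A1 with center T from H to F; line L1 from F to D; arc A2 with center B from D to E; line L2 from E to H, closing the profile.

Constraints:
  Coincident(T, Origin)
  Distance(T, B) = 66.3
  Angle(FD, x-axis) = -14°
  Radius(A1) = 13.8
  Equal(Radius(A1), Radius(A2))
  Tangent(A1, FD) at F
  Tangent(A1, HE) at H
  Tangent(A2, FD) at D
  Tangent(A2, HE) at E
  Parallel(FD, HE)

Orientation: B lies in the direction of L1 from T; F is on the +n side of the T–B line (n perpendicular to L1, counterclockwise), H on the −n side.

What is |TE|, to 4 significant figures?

67.72

The slot axis is L1's direction at -14.0°, so u = (cos -14.0°, sin -14.0°) = (0.9703, -0.2419) and n = (−sin -14.0°, cos -14.0°) = (0.2419, 0.9703). T is at the origin and B lies 66.3 along u from T, so B = 66.3·u = (64.33, -16.04). Tangency of A1 to both parallel lines with radius 13.8 puts F and H at T ± 13.8·n: F = (3.339, 13.39), H = (-3.339, -13.39). Equal radii place D and E the same way about B: D = B + 13.8·n = (67.67, -2.649), E = B − 13.8·n = (60.99, -29.43). Then |TE| = |E − T| = 67.72.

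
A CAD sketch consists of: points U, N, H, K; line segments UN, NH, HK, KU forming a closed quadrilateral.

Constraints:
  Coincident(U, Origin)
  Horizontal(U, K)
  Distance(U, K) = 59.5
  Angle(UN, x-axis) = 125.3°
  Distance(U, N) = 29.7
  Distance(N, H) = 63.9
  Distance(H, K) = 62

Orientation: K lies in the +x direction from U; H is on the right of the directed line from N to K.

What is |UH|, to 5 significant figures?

35.416

Checks: U.y = 0.00, K.y = 0.00 ✓; |NH| = 63.90 ✓; |HK| = 62.00 ✓.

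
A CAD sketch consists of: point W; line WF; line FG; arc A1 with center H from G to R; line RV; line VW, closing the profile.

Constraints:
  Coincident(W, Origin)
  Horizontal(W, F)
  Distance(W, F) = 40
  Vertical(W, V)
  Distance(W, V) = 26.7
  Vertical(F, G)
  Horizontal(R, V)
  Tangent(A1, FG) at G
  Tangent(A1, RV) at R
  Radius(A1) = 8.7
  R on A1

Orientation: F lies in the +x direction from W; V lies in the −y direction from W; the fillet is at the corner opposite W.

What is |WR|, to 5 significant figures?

41.141

The virtual corner opposite W is at (40.000, -26.700). A1 meets FG tangentially, so HG is at right angles to FG and A1 meets RV tangentially, so HR is at right angles to RV, with radius 8.7, so the center H sits 8.7 in from both sides at H = (31.300, -18.000). That places the tangent points at G = (40.000, -18.000) on FG and R = (31.300, -26.700) on RV. Then |WR| = |R − W| = 41.141.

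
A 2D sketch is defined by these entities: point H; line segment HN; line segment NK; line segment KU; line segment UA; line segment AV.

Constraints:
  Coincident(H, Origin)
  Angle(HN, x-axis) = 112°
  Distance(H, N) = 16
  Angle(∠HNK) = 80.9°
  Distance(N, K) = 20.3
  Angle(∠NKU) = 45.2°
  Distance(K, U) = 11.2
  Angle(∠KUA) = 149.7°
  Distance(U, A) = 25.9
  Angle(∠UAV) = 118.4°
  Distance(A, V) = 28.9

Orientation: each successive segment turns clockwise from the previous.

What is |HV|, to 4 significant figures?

41.44

∠KUA = 149.7° gives UA at -152.2° from the x-axis; with |UA| = 25.9, A = (-15.04, -2.221). ∠UAV = 118.4° gives AV at 146.2° from the x-axis; with |AV| = 28.9, V = (-39.05, 13.86). Then |HV| = |V − H| = 41.44.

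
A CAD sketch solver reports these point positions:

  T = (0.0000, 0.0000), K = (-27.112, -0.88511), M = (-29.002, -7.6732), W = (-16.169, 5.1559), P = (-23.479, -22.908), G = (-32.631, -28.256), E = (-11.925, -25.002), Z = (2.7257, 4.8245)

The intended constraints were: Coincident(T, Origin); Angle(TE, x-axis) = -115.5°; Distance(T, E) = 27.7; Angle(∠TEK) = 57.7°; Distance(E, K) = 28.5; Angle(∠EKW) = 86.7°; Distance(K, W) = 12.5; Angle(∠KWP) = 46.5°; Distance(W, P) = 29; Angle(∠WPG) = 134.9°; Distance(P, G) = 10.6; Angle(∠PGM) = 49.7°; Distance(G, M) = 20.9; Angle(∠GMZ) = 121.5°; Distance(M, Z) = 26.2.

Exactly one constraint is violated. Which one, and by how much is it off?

Distance(M, Z) = 26.2 — off by 7.90.

T = (0.00, 0.00) ✓; TE at -115.5° ✓; |TE| = 27.70 ✓; ∠TEK = 57.70° ✓; |EK| = 28.50 ✓; ∠EKW = 86.70° ✓; |KW| = 12.50 ✓; ∠KWP = 46.50° ✓; |WP| = 29.00 ✓; ∠WPG = 134.9° ✓; |PG| = 10.60 ✓; ∠PGM = 49.70° ✓; |GM| = 20.90 ✓; ∠GMZ = 121.5° ✓; |MZ| = 34.10 ✗.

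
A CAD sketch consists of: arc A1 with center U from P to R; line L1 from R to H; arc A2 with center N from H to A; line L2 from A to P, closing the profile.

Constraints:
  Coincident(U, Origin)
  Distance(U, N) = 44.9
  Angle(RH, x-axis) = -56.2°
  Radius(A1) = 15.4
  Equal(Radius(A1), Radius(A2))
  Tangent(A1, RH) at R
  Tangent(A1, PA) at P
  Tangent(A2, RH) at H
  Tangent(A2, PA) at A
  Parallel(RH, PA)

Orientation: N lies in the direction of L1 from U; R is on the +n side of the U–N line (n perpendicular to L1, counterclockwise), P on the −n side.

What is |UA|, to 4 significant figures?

47.47

Tangency of A1 to both parallel lines with radius 15.4 puts R and P at U ± 15.4·n: R = (12.80, 8.567), P = (-12.80, -8.567). Equal radii place H and A the same way about N: H = N + 15.4·n = (37.77, -28.74), A = N − 15.4·n = (12.18, -45.88). Then |UA| = |A − U| = 47.47.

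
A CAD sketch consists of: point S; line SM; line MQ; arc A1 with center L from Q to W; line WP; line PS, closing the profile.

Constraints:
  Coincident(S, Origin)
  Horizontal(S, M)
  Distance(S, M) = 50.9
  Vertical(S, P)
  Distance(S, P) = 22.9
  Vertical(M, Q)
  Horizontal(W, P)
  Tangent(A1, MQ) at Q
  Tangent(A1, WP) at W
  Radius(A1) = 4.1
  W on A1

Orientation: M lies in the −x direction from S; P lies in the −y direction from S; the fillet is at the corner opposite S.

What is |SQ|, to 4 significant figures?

54.26

S is at the origin; S and M share the same y with |SM| = 50.9 and M on the −x side, so M = (-50.90, 0.000). SP is vertical with |SP| = 22.9 and P on the −y side, so P = (0.000, -22.90). The virtual corner opposite S is at (-50.90, -22.90). Tangency of A1 to MQ means the radius LQ is perpendicular to MQ and A1 meets WP tangentially, so LW is at right angles to WP, with radius 4.1, so the center L sits 4.1 in from both sides at L = (-46.80, -18.80). That places the tangent points at Q = (-50.90, -18.80) on MQ and W = (-46.80, -22.90) on WP. Then |SQ| = |Q − S| = 54.26.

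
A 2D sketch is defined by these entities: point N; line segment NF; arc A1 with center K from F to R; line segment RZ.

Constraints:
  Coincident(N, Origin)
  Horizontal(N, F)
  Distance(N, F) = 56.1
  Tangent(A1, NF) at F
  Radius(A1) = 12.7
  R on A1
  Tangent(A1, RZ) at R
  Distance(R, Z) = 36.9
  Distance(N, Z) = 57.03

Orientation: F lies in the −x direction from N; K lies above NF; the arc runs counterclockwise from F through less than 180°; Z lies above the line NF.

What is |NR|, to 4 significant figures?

44.83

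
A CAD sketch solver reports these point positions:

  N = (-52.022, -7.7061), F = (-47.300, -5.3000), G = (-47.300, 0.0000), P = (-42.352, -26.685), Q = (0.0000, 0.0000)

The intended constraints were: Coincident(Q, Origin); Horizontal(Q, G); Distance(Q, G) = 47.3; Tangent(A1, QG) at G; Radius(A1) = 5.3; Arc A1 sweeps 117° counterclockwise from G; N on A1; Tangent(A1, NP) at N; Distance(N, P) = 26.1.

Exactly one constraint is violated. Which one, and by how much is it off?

Distance(N, P) = 26.1 — off by 4.80.

Q = (0.00, 0.00) ✓; Q.y = 0.00, G.y = 0.00 ✓; |QG| = 47.30 ✓; ∠(FG, GQ) = 90.00° ✓; |FG| = 5.300 ✓; bearing(F→N) − bearing(F→G) = 117.0° ✓; |FN| = 5.300 ✓; ∠(FN, NP) = 90.00° ✓; |NP| = 21.30 ✗.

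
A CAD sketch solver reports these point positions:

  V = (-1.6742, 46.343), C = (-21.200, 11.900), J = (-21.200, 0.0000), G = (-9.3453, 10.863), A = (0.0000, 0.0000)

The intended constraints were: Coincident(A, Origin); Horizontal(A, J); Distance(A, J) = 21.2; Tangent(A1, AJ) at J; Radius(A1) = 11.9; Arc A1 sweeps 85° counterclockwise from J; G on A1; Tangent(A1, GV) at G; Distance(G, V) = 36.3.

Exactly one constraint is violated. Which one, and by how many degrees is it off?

Tangent(A1, GV) at G — off by 7.20°.

A = (0.00, 0.00) ✓; A.y = 0.00, J.y = 0.00 ✓; |AJ| = 21.20 ✓; ∠(CJ, JA) = 90.00° ✓; |CJ| = 11.90 ✓; bearing(C→G) − bearing(C→J) = 85.00° ✓; |CG| = 11.90 ✓; ∠(CG, GV) = 97.20° ✗; |GV| = 36.30 ✓.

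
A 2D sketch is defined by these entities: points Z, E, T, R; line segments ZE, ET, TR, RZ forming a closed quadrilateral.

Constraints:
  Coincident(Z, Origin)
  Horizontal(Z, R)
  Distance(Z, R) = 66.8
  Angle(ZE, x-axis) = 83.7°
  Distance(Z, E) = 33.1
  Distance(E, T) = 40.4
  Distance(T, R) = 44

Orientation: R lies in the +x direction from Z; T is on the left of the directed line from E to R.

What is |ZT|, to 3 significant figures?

57.6

Z is at the origin; ZR is horizontal with |ZR| = 66.8 and R in +x, so R = (66.8, 0). ZE runs at 83.7° with |ZE| = 33.1, so E = (3.63, 32.9). T is determined by |ET| = 40.4 and |TR| = 44.0 together: it lies at the intersection of circle(E, 40.4) and circle(R, 44.0). With |ER| = 71.2, the foot of the radical line on ER is 33.5 from E and the perpendicular offset is √(40.4² − 33.5²) = 22.6. Taking the left-of-ER solution: T = (43.8, 37.5).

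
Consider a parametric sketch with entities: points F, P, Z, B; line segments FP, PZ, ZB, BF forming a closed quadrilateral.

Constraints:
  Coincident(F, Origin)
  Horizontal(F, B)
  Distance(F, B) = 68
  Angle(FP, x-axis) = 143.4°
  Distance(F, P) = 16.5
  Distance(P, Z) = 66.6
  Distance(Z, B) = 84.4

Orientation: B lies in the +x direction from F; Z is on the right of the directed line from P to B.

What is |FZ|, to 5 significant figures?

54.709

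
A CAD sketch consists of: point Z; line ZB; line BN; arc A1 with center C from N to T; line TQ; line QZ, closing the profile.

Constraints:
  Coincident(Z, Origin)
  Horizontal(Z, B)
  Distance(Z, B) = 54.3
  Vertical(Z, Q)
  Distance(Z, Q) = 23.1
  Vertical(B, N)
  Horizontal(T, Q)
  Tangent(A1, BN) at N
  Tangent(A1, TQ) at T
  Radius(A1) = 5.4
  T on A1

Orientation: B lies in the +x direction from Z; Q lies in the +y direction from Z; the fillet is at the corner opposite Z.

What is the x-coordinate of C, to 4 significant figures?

48.90

Z is at the origin; ZB is horizontal with |ZB| = 54.3 and B on the +x side, so B = (54.30, 0.000). Z and Q share the same x with |ZQ| = 23.1 and Q on the +y side, so Q = (0.000, 23.10). The virtual corner opposite Z is at (54.30, 23.10). Since A1 is tangent to BN there, CN ⟂ BN and since A1 is tangent to TQ there, CT ⟂ TQ, with radius 5.4, so the center C sits 5.4 in from both sides at C = (48.90, 17.70). So C.x = 48.90.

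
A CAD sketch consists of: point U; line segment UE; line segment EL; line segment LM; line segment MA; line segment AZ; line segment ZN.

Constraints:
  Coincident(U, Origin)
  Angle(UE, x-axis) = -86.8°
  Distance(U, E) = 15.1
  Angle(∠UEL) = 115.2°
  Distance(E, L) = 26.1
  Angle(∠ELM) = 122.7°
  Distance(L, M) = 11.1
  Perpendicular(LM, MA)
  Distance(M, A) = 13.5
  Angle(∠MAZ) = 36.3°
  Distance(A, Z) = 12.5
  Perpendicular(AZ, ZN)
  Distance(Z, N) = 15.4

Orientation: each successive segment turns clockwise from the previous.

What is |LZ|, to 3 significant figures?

5.04

U is at the origin; UE runs at -86.8° with length 15.1, so E = (0.843, -15.1). ∠UEL = 115.2° gives EL at -152° from the x-axis; with |EL| = 26.1, L = (-22.1, -27.5). ∠ELM = 122.7° gives LM at 151° from the x-axis; with |LM| = 11.1, M = (-31.8, -22.1). The perpendicularity gives MA at right angles to LM, so MA runs at 61.1°; with |MA| = 13.5, A = (-25.3, -10.3). ∠MAZ = 36.3° gives AZ at -82.6° from the x-axis; with |AZ| = 12.5, Z = (-23.7, -22.7). Then |LZ| = |Z − L| = 5.04.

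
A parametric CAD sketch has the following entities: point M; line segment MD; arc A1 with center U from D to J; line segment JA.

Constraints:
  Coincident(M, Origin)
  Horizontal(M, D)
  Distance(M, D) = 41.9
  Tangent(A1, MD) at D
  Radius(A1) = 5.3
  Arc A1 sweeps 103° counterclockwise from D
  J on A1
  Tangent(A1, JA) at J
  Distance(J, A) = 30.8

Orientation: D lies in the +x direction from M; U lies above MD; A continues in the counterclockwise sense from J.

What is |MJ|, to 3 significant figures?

47.5

Tangency of A1 to MD means the radius UD is perpendicular to MD, so U = D + (0, 5.3) = (41.9, 5.30). On A1, D sits at bearing -90° from U; a 103° counterclockwise sweep puts J at bearing 13°, so J = U + 5.3·(cos 13°, sin 13°) = (47.1, 6.49). Then |MJ| = |J − M| = 47.5.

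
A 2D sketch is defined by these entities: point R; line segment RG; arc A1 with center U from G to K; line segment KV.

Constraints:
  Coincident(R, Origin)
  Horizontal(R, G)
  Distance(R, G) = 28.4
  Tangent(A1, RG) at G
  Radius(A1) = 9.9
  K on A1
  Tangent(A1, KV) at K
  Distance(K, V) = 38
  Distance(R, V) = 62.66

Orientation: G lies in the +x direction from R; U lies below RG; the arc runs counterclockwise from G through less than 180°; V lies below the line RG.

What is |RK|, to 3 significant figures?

25.4

Checks: |UK| = 9.900 ✓; ∠(UK, KV) = 90.00° ✓; |KV| = 38.00 ✓; |RV| = 62.66 ✓.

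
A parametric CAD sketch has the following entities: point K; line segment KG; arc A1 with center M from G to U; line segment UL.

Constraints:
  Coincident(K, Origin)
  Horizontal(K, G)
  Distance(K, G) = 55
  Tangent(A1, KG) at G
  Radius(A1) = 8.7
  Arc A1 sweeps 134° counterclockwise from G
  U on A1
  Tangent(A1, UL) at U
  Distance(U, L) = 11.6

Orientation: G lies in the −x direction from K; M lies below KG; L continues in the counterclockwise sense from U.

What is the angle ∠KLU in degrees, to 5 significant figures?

110.54°

K is at the origin; KG is horizontal with |KG| = 55.0 and G on the −x side, so G = (-55.000, 0.0000). Tangency of A1 to KG means the radius MG is perpendicular to KG, so M = G + (0, -8.7) = (-55.000, -8.7000). On A1, G sits at bearing 90° from M; a 134° counterclockwise sweep puts U at bearing 224°, so U = M + 8.7·(cos 224°, sin 224°) = (-61.258, -14.744). The tangent condition forces MU to be normal to UL, so UL runs along (−sin 224°, cos 224°); with |UL| = 11.6, L = (-53.200, -23.088). Then cos ∠KLU = LK·LU / (|LK||LU|), giving 110.54°.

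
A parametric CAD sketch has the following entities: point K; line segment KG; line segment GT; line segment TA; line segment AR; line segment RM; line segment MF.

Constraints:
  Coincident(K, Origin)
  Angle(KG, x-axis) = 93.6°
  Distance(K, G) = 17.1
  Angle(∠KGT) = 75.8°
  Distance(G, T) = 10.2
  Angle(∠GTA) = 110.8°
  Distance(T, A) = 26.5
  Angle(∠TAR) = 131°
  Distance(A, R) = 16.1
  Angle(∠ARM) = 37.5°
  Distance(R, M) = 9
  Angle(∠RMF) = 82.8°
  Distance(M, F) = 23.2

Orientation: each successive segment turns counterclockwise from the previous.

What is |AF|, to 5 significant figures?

14.809

K is at the origin; KG runs at 93.6° with length 17.1, so G = (-1.0737, 17.066). ∠KGT = 75.8° gives GT at -162.20° from the x-axis; with |GT| = 10.2, T = (-10.785, 13.948). ∠GTA = 110.8° gives TA at -93.000° from the x-axis; with |TA| = 26.5, A = (-12.172, -12.516). ∠TAR = 131.0° gives AR at -44.000° from the x-axis; with |AR| = 16.1, R = (-0.59097, -23.700). ∠ARM = 37.5° gives RM at 98.500° from the x-axis; with |RM| = 9.0, M = (-1.9213, -14.798). ∠RMF = 82.8° gives MF at -164.30° from the x-axis; with |MF| = 23.2, F = (-24.256, -21.076). Then |AF| = |F − A| = 14.809.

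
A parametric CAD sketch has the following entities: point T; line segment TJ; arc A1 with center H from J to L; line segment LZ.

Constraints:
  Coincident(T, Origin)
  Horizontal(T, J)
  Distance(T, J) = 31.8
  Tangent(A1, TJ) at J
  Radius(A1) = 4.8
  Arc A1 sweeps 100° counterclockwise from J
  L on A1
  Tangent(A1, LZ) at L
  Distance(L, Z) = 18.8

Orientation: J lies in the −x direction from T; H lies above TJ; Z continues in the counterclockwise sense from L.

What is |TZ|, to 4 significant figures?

38.77

On A1, J sits at bearing -90° from H; a 100° counterclockwise sweep puts L at bearing 10°, so L = H + 4.8·(cos 10°, sin 10°) = (-27.07, 5.634). Since A1 is tangent to LZ there, HL ⟂ LZ, so LZ runs along (−sin 10°, cos 10°); with |LZ| = 18.8, Z = (-30.34, 24.15). Then |TZ| = |Z − T| = 38.77.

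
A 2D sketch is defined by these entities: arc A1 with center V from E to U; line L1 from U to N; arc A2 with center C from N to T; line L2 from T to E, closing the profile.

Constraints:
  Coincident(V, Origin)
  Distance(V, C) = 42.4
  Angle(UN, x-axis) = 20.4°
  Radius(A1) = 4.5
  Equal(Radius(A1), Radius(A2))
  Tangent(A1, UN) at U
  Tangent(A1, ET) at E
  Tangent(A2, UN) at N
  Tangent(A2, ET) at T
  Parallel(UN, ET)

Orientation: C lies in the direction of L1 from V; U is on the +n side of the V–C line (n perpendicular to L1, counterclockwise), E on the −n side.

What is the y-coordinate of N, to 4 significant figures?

19.00

The slot axis is L1's direction at 20.4°, so u = (cos 20.4°, sin 20.4°) = (0.9373, 0.3486) and n = (−sin 20.4°, cos 20.4°) = (-0.3486, 0.9373). V is at the origin and C lies 42.4 along u from V, so C = 42.4·u = (39.74, 14.78). Tangency of A1 to both parallel lines with radius 4.5 puts U and E at V ± 4.5·n: U = (-1.569, 4.218), E = (1.569, -4.218). Equal radii place N and T the same way about C: N = C + 4.5·n = (38.17, 19.00), T = C − 4.5·n = (41.31, 10.56). So N.y = 19.00.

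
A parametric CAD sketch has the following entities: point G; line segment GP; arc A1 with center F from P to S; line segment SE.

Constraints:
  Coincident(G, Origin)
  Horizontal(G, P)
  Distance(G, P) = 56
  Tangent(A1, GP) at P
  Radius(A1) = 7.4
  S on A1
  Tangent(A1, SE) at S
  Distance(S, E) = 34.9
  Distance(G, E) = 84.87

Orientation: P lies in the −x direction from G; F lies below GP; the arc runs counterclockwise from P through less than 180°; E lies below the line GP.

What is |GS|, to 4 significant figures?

62.95

Checks: |FS| = 7.400 ✓; ∠(FS, SE) = 90.00° ✓; |SE| = 34.90 ✓; |GE| = 84.87 ✓.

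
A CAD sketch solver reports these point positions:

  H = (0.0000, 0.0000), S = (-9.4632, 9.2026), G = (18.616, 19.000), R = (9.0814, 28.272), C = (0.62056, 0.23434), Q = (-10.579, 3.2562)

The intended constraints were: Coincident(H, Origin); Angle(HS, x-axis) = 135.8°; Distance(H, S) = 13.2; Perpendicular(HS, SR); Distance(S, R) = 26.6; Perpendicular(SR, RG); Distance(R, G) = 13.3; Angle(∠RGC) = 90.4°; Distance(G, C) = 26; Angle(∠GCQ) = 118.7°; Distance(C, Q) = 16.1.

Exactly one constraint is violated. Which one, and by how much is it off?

Distance(C, Q) = 16.1 — off by 4.50.

H = (0.00, 0.00) ✓; HS at 135.8° ✓; |HS| = 13.20 ✓; ∠(HS, SR) = 90.00° ✓; |SR| = 26.60 ✓; ∠(SR, RG) = 90.00° ✓; |RG| = 13.30 ✓; ∠RGC = 90.40° ✓; |GC| = 26.00 ✓; ∠GCQ = 118.7° ✓; |CQ| = 11.60 ✗.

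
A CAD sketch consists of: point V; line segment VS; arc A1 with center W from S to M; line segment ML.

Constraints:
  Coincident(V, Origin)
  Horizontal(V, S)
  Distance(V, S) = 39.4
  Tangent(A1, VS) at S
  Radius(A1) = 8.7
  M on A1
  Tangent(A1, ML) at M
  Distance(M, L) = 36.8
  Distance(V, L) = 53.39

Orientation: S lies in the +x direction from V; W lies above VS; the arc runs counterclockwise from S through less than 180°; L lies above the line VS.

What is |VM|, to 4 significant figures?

48.73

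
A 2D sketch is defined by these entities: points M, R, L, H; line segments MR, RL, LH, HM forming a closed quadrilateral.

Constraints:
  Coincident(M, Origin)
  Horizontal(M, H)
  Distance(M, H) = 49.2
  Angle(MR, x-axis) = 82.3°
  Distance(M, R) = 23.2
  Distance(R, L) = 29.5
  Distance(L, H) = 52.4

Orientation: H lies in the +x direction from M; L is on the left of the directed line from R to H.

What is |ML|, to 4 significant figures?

50.48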